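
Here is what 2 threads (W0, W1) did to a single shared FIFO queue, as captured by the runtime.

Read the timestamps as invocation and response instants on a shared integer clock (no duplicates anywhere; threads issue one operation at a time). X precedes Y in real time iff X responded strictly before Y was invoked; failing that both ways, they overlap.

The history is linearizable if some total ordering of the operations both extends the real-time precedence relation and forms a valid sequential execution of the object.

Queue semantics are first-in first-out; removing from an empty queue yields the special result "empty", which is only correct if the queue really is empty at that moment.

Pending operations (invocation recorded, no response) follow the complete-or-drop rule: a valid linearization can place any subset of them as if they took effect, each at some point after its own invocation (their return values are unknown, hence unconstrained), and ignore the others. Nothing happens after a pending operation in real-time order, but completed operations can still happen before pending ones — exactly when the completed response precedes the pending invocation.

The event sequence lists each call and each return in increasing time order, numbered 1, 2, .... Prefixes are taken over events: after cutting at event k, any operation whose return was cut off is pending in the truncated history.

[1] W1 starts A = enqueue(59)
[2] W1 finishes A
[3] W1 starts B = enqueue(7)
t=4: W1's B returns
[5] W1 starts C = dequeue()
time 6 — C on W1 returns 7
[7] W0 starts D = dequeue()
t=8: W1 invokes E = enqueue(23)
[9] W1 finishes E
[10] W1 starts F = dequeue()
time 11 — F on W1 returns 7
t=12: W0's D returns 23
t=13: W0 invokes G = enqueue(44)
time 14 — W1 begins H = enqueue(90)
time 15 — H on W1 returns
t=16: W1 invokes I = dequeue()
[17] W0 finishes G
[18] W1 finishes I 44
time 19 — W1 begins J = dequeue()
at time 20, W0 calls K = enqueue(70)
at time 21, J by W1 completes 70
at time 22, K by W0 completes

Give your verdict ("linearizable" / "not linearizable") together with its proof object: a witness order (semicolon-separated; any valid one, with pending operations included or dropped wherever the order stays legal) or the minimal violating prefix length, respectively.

events 1..5 are fine; event 6 — the response of C at time 6 — makes the prefix non-linearizable
exactly one order of the 3 completed ops respects real time; the FIFO queue replay fails
one such order, A, B, C, breaks at step 3 where C dequeue() → 7 is illegal

not linearizable — minimal violating prefix: 6 events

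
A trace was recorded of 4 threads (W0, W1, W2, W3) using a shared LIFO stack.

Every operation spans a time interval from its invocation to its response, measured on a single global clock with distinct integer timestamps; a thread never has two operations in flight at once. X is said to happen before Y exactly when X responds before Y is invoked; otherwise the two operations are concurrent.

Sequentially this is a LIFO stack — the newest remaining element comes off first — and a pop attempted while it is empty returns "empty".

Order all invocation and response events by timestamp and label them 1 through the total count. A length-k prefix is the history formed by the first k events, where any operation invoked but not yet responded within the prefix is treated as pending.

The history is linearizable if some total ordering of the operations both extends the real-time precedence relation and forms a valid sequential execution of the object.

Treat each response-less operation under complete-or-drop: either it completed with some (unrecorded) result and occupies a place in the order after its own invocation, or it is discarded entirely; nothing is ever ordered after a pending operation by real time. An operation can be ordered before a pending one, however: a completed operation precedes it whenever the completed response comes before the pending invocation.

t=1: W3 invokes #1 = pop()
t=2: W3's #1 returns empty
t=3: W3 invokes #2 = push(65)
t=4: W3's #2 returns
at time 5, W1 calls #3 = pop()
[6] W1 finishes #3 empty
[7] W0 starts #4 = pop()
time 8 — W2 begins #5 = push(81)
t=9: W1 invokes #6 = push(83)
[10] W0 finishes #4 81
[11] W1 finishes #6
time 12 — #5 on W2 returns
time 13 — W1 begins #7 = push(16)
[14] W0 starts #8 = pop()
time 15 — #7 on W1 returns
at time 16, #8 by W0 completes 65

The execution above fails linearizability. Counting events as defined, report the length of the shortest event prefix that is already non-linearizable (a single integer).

6

events 1..5 are still linearizable — one witness is #1, #2:
1. #1 pop() → empty, leaving stack <>
2. #2 push(65), leaving stack <65>
once event 6 joins (#3's response, time 6), exhaustive search finds no witness
take #1, #2, #3: step 3 already fails, because #3 pop() → empty cannot occur there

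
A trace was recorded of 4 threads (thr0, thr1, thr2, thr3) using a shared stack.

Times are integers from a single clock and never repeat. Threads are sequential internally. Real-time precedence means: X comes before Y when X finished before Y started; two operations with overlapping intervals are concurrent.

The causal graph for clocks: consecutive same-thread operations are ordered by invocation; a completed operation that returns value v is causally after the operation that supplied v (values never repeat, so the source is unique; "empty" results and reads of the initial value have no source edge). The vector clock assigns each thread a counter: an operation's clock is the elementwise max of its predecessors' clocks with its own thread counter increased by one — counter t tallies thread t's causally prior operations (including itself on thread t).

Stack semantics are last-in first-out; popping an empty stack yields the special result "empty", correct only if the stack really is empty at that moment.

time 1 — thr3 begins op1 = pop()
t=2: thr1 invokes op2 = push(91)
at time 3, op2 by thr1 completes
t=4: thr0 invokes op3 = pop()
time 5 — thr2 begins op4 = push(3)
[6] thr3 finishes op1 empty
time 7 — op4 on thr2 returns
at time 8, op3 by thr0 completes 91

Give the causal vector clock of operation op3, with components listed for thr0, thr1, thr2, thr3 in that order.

(1, 1, 0, 0)

op1, invoked 1, has no incoming edges; only thr3's bump applies → (0, 0, 0, 1)
op4, invoked 5, has no incoming edges; only thr2's bump applies → (0, 0, 1, 0)
op2, invoked 2, has no incoming edges; only thr1's bump applies → (0, 1, 0, 0)
op3, invoked 4, takes VC(op2)=(0, 1, 0, 0) under max, adds 1 for thr0 → (1, 1, 0, 0)
target: VC(op3) = (1, 1, 0, 0)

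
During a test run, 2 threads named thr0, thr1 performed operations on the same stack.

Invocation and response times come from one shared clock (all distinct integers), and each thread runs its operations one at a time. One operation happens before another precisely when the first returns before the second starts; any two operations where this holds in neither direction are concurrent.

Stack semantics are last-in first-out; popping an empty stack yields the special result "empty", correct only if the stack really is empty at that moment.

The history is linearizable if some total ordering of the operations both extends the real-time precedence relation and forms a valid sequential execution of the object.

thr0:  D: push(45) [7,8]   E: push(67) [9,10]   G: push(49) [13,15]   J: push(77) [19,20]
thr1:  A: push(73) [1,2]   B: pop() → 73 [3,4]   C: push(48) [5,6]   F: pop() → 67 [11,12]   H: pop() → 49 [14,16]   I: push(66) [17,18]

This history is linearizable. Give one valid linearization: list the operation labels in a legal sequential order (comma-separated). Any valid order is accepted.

A, B, C, D, E, F, G, H, I, J

1. A push(73), leaving stack <73>
2. B pop() → 73, leaving stack <>
3. C push(48), leaving stack <48>
4. D push(45), leaving stack <48,45>
5. E push(67), leaving stack <48,45,67>
6. F pop() → 67, leaving stack <48,45>
7. G push(49), leaving stack <48,45,49>
8. H pop() → 49, leaving stack <48,45>
9. I push(66), leaving stack <48,45,66>
10. J push(77), leaving stack <48,45,66,77>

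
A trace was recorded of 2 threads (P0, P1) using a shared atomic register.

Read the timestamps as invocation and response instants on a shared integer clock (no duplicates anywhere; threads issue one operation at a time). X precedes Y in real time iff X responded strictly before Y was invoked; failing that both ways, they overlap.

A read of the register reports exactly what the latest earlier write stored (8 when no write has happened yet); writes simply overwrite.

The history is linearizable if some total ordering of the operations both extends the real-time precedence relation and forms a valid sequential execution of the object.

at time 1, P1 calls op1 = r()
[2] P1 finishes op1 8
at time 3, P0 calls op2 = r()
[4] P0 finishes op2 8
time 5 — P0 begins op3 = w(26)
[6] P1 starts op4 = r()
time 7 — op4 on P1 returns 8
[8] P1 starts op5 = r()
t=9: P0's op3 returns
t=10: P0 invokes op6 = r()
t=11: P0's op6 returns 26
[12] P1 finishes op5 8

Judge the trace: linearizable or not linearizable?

linearizable

witness order: op1, op2, op4, op5, op3, op6
1. op1 r() → 8, leaving value 8
2. op2 r() → 8, leaving value 8
3. op4 r() → 8, leaving value 8
4. op5 r() → 8, leaving value 8
5. op3 w(26), leaving value 26
6. op6 r() → 26, leaving value 26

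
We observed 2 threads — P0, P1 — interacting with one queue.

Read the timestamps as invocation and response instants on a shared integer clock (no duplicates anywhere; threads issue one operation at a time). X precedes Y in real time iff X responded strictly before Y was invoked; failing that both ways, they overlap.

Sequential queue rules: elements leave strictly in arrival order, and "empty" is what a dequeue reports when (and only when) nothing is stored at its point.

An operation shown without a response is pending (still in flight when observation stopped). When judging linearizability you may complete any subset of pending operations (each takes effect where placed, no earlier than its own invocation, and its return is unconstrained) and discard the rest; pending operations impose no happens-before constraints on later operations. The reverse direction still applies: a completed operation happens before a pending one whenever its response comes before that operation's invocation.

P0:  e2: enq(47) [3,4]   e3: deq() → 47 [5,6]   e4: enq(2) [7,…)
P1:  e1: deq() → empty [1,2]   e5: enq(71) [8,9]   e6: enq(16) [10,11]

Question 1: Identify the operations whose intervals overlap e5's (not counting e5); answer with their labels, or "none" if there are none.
Answer: e4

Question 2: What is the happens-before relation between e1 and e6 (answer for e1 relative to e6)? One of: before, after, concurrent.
Answer: before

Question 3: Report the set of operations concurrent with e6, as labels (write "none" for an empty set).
Answer: e4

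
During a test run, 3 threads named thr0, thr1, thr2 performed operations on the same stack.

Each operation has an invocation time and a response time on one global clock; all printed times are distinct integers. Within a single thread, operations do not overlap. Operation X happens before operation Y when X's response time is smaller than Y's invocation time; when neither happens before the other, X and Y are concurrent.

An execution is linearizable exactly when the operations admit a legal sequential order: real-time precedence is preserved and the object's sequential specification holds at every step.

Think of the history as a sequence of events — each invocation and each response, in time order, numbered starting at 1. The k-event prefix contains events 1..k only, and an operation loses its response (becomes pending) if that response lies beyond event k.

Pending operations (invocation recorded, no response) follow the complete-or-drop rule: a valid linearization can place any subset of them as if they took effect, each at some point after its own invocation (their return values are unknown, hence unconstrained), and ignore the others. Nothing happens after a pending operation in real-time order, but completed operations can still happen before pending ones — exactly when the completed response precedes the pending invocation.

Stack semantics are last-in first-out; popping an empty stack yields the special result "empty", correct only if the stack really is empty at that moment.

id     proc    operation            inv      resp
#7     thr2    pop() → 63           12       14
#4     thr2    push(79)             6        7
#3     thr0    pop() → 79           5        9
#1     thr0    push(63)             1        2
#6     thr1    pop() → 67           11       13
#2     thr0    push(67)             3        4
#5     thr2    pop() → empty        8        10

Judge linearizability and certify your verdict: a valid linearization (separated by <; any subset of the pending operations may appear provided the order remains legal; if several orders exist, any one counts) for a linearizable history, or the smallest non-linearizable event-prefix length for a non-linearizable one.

not linearizable — minimal violating prefix: 10 events

cut after 9 events: linearizable; cut after 10 events (#5 responds, time 10): not linearizable
every one of the 3 real-time-consistent orders over 5 completed stack ops fails the sequential spec
one such order, #1, #2, #3, #4, #5, breaks at step 3 where #3 pop() → 79 is illegal
one such order, #1, #2, #4, #3, #5, breaks at step 5 where #5 pop() → empty is illegal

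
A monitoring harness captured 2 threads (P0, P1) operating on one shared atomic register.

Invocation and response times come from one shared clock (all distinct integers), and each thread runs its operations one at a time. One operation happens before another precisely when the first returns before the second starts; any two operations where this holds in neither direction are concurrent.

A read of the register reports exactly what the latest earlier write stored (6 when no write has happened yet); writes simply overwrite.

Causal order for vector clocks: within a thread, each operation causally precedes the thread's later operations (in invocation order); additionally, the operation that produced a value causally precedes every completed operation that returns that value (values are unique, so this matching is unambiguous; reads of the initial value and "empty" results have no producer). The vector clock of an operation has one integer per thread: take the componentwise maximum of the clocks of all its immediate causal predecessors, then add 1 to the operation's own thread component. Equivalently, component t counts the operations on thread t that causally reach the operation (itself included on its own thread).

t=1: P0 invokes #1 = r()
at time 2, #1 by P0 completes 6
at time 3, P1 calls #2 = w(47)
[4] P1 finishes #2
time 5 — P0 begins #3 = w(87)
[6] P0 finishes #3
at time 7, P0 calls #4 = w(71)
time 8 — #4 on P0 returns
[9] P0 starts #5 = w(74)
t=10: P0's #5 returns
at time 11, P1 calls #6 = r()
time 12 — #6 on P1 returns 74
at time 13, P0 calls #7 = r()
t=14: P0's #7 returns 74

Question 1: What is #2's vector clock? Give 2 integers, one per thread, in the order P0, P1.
(0, 1)

root op #2, invoked 3: fresh clock plus P1's own tick → (0, 1)
root op #1, invoked 1: fresh clock plus P0's own tick → (1, 0)
merge at #3 (invoked 5): VC(#1)=(1, 0), own-thread bump on P0 → (2, 0)
merge at #4 (invoked 7): VC(#3)=(2, 0), own-thread bump on P0 → (3, 0)
merge at #5 (invoked 9): VC(#4)=(3, 0), own-thread bump on P0 → (4, 0)
merge at #7 (invoked 13): VC(#5)=(4, 0), own-thread bump on P0 → (5, 0)
merge at #6 (invoked 11): VC(#2)=(0, 1), VC(#5)=(4, 0), own-thread bump on P1 → (4, 2)
target: VC(#2) = (0, 1)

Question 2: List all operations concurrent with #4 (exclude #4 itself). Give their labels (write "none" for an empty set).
none

concurrent with #4 ([7,8]): every op whose interval crosses 7..8
#1 [1,2]: before
#2 [3,4]: before
#3 [5,6]: before
#5 [9,10]: after
#6 [11,12]: after
#7 [13,14]: after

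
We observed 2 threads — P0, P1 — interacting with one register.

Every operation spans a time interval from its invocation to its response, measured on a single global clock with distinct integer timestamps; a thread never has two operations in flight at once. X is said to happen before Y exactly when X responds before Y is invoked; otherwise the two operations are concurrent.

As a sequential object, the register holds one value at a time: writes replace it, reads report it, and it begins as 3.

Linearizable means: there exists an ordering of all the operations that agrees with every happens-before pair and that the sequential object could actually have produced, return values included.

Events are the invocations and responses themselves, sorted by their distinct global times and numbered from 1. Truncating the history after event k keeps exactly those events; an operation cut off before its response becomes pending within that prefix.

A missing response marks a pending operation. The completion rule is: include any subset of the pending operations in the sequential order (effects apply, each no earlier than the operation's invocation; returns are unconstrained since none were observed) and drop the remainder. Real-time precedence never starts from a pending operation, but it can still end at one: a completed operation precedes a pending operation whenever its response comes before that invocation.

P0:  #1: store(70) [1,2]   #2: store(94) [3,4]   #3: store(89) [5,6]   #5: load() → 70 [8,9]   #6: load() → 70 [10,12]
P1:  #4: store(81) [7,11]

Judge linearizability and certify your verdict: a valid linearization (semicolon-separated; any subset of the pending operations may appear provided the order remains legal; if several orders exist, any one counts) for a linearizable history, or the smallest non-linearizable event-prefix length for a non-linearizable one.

not linearizable — minimal violating prefix: 9 events

through event 8 a valid linearization exists; event 9 (#5 responding at time 9) ends that
one real-time candidate order over the 4 completed operations — the register replay rejects it
including or dropping the 1 pending operation (#4) in any combination fails
e.g. #1, #2, #3, #5 (pending dropped): illegal at step 4, since #5 load() → 70 cannot apply there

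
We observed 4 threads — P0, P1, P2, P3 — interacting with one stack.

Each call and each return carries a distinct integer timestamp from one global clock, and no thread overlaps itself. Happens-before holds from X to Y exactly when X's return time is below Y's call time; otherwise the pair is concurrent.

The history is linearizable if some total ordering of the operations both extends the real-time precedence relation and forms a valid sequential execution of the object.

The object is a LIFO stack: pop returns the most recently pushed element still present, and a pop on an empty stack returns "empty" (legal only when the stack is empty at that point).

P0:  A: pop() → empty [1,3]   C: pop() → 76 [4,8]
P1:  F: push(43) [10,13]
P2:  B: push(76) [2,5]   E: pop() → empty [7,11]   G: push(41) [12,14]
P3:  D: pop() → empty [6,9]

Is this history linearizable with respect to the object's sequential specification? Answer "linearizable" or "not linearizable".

linearizable

witness order: A, B, C, D, E, F, G
1. A pop() → empty, leaving stack <>
2. B push(76), leaving stack <76>
3. C pop() → 76, leaving stack <>
4. D pop() → empty, leaving stack <>
5. E pop() → empty, leaving stack <>
6. F push(43), leaving stack <43>
7. G push(41), leaving stack <43,41>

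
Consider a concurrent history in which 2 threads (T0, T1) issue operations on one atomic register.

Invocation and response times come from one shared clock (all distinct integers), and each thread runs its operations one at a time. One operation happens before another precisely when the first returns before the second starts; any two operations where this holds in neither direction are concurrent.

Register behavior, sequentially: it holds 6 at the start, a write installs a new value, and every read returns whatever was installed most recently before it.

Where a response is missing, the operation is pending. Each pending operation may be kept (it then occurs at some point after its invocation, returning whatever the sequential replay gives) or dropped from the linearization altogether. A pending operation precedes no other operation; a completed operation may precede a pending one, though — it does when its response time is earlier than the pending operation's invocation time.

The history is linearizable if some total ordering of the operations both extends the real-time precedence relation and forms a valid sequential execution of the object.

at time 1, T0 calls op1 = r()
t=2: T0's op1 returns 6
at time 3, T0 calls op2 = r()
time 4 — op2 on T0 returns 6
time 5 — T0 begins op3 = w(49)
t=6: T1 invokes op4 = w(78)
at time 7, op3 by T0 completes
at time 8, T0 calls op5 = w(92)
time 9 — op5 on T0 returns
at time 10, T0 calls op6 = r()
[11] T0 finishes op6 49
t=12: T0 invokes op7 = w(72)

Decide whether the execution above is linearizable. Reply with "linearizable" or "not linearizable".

already the first 11 events (up to op6's response at time 11) admit no linearization; the first 10 still do
the sole real-time-consistent order of 5 completed operations fails the atomic register replay
every completion of the 1 pending operation (op4) was checked; none linearizes
one such order, op1, op2, op3, op5, op6 (pending dropped), breaks at step 5 where op6 r() → 49 is illegal

not linearizable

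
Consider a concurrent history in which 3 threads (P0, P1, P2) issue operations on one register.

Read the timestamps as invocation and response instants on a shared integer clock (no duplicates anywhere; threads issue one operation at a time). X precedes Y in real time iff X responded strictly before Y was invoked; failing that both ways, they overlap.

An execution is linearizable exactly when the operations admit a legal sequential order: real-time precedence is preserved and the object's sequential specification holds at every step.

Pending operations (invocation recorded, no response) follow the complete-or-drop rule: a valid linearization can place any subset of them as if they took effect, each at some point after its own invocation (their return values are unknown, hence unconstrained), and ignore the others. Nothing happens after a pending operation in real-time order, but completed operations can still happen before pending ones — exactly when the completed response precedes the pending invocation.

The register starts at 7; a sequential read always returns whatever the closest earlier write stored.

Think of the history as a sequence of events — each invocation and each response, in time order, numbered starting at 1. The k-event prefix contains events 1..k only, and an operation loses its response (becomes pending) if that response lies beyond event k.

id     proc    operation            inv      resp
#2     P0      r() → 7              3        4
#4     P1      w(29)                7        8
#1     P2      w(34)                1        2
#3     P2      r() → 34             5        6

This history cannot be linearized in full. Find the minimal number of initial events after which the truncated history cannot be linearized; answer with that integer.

events 1..3 are linearizable, e.g. via #1:
1. #1 w(34), leaving value 34
with event 4 included (#2 responding at time 4), all real-time-consistent orders fail
one such order, #1, #2, breaks at step 2 where #2 r() → 7 is illegal

4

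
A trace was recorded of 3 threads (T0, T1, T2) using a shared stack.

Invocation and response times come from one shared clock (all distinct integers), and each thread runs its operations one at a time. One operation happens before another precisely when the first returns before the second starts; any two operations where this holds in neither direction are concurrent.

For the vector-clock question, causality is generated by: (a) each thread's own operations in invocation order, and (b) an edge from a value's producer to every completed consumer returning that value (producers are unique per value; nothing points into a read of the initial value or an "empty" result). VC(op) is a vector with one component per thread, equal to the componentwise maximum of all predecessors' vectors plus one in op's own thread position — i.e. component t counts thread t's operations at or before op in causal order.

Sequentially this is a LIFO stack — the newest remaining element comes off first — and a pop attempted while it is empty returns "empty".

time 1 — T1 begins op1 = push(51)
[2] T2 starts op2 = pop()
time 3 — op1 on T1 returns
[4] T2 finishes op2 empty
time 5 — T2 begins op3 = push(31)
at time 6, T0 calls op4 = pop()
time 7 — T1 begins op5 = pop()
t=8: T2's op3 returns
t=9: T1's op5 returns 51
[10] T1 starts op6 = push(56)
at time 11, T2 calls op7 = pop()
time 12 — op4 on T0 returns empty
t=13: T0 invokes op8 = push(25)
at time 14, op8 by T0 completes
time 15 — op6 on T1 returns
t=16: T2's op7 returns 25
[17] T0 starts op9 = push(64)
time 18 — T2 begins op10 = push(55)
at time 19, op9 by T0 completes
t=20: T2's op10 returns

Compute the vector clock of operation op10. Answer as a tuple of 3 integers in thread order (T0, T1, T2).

(2, 0, 4)

root op op2, invoked 2: fresh clock plus T2's own tick → (0, 0, 1)
root op op1, invoked 1: fresh clock plus T1's own tick → (0, 1, 0)
root op op4, invoked 6: fresh clock plus T0's own tick → (1, 0, 0)
merge at op3 (invoked 5): VC(op2)=(0, 0, 1), own-thread bump on T2 → (0, 0, 2)
merge at op5 (invoked 7): VC(op1)=(0, 1, 0), own-thread bump on T1 → (0, 2, 0)
merge at op8 (invoked 13): VC(op4)=(1, 0, 0), own-thread bump on T0 → (2, 0, 0)
merge at op6 (invoked 10): VC(op5)=(0, 2, 0), own-thread bump on T1 → (0, 3, 0)
merge at op9 (invoked 17): VC(op8)=(2, 0, 0), own-thread bump on T0 → (3, 0, 0)
merge at op7 (invoked 11): VC(op3)=(0, 0, 2), VC(op8)=(2, 0, 0), own-thread bump on T2 → (2, 0, 3)
merge at op10 (invoked 18): VC(op7)=(2, 0, 3), own-thread bump on T2 → (2, 0, 4)
target: VC(op10) = (2, 0, 4)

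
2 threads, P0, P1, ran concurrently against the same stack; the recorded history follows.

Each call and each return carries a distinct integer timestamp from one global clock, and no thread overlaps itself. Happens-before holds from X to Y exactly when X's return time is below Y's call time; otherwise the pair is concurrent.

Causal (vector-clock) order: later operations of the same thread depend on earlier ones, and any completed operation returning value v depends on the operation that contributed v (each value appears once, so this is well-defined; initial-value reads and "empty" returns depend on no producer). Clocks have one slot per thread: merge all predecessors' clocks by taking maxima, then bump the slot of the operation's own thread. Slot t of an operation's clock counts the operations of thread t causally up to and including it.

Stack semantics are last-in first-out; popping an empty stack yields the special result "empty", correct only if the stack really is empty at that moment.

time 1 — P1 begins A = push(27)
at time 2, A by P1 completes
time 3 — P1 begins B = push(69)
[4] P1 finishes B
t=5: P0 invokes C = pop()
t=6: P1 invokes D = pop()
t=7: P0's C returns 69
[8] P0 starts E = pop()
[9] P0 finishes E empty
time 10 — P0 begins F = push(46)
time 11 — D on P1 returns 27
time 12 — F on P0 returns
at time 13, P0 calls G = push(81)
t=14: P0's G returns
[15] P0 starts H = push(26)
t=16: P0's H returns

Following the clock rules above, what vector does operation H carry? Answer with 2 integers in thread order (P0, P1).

root op A, invoked 1: fresh clock plus P1's own tick → (0, 1)
B (invocation 3): componentwise max over VC(A)=(0, 1), +1 at P1, giving (0, 2)
D (invocation 6): componentwise max over VC(A)=(0, 1), VC(B)=(0, 2), +1 at P1, giving (0, 3)
C (invocation 5): componentwise max over VC(B)=(0, 2), +1 at P0, giving (1, 2)
E (invocation 8): componentwise max over VC(C)=(1, 2), +1 at P0, giving (2, 2)
F (invocation 10): componentwise max over VC(E)=(2, 2), +1 at P0, giving (3, 2)
G (invocation 13): componentwise max over VC(F)=(3, 2), +1 at P0, giving (4, 2)
H (invocation 15): componentwise max over VC(G)=(4, 2), +1 at P0, giving (5, 2)
target: VC(H) = (5, 2)

(5, 2)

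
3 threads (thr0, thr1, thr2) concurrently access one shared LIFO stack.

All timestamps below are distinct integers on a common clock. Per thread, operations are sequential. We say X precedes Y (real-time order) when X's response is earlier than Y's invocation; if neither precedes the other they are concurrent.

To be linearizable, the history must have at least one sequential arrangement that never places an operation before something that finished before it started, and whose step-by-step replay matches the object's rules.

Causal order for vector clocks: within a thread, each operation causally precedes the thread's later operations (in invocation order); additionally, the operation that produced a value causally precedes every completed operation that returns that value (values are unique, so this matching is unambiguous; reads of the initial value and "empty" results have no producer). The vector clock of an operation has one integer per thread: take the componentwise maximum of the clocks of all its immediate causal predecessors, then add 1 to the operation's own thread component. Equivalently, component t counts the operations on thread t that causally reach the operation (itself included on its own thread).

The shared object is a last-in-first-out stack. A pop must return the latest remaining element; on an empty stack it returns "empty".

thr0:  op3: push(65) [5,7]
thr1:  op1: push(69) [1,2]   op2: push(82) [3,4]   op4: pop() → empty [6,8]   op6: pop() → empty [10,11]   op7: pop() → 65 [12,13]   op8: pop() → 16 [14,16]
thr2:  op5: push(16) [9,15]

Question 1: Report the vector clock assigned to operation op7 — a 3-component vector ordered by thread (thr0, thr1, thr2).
(1, 5, 0)

op5 (invocation 9): nothing precedes it; thr2's component alone gives (0, 0, 1)
op1 (invocation 1): nothing precedes it; thr1's component alone gives (0, 1, 0)
op3 (invocation 5): nothing precedes it; thr0's component alone gives (1, 0, 0)
VC(op2, invoked at 3): max of VC(op1)=(0, 1, 0), then +1 on thread thr1 → (0, 2, 0)
VC(op4, invoked at 6): max of VC(op2)=(0, 2, 0), then +1 on thread thr1 → (0, 3, 0)
VC(op6, invoked at 10): max of VC(op4)=(0, 3, 0), then +1 on thread thr1 → (0, 4, 0)
VC(op7, invoked at 12): max of VC(op3)=(1, 0, 0), VC(op6)=(0, 4, 0), then +1 on thread thr1 → (1, 5, 0)
VC(op8, invoked at 14): max of VC(op5)=(0, 0, 1), VC(op7)=(1, 5, 0), then +1 on thread thr1 → (1, 6, 1)
target: VC(op7) = (1, 5, 0)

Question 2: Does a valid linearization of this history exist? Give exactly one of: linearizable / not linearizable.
not linearizable

events 1..7 are fine; event 8 — the response of op4 at time 8 — makes the prefix non-linearizable
all 2 real-time-respecting orders fail — 4 completed LIFO stack operations, no legal replay
for example op1, op2, op3, op4 fails at step 4: op4 pop() → empty is not legal there
for example op1, op2, op4, op3 fails at step 3: op4 pop() → empty is not legal there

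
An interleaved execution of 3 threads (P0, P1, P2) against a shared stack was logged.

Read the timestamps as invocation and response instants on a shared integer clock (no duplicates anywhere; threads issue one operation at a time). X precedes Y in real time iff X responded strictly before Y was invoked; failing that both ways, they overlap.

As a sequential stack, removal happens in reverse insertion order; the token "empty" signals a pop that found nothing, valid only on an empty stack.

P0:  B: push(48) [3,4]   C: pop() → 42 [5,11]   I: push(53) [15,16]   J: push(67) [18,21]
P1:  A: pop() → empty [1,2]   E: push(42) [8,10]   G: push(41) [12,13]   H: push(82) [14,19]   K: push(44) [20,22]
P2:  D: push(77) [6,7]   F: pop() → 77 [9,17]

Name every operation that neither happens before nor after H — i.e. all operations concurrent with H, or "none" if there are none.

F, I, J

concurrent with H ([14,19]): every op whose interval crosses 14..19
A [1,2]: before
B [3,4]: before
C [5,11]: before
D [6,7]: before
E [8,10]: before
F [9,17]: concurrent
G [12,13]: before
I [15,16]: concurrent
J [18,21]: concurrent
K [20,22]: after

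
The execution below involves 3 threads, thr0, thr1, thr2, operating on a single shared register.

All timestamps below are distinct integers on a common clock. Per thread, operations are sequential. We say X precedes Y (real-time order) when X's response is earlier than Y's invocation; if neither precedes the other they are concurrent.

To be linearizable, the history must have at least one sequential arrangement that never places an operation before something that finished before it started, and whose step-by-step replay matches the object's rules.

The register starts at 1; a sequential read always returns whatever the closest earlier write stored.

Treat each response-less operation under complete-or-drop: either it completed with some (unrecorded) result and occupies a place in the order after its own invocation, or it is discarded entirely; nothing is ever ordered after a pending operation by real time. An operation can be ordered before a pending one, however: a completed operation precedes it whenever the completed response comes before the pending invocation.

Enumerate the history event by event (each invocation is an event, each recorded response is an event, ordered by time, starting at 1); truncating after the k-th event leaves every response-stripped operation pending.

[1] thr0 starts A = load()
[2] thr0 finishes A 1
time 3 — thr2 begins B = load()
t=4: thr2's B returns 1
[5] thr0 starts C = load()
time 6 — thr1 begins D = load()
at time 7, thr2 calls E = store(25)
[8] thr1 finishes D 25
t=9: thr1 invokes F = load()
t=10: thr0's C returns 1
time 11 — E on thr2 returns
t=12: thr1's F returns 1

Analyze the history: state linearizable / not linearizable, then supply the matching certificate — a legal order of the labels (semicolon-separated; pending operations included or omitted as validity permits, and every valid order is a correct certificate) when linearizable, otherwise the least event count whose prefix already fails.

prefix check: 1..11 passes, 1..12 fails once F's time-12 response joins
every one of the 12 real-time-consistent orders over 6 completed register ops fails the sequential spec
e.g. A, B, C, D, E, F: illegal at step 4, since D load() → 25 cannot apply there
e.g. A, B, C, D, F, E: illegal at step 4, since D load() → 25 cannot apply there

not linearizable — minimal violating prefix: 12 events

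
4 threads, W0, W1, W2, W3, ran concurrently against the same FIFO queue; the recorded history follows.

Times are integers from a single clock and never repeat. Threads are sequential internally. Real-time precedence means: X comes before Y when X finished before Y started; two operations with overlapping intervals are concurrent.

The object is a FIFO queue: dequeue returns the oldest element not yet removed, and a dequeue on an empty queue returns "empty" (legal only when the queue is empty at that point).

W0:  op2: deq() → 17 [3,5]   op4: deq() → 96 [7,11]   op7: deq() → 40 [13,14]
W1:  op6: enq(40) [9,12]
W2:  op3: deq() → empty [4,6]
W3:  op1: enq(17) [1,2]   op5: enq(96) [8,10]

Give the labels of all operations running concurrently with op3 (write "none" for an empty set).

op2

concurrent with op3 ([4,6]): every op whose interval crosses 4..6
op1 [1,2]: before
op2 [3,5]: concurrent
op4 [7,11]: after
op5 [8,10]: after
op6 [9,12]: after
op7 [13,14]: after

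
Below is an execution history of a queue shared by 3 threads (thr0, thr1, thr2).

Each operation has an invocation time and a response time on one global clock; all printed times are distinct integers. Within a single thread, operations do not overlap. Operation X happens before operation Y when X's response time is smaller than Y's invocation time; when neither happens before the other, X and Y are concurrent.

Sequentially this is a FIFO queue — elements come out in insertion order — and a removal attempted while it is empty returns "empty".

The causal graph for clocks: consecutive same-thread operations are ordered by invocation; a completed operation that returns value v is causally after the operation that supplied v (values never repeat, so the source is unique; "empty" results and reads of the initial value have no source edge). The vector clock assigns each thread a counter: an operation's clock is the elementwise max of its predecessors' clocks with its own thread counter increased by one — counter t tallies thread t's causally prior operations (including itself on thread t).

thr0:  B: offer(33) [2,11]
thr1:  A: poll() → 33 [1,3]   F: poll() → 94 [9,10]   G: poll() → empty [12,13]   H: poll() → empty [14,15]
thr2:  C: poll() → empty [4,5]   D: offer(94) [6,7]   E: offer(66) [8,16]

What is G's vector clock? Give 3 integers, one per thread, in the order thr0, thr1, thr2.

VC(C, invoked at 4): no causal predecessors; +1 on thr2 → (0, 0, 1)
VC(B, invoked at 2): no causal predecessors; +1 on thr0 → (1, 0, 0)
merge at D (invoked 6): VC(C)=(0, 0, 1), own-thread bump on thr2 → (0, 0, 2)
merge at A (invoked 1): VC(B)=(1, 0, 0), own-thread bump on thr1 → (1, 1, 0)
merge at E (invoked 8): VC(D)=(0, 0, 2), own-thread bump on thr2 → (0, 0, 3)
merge at F (invoked 9): VC(A)=(1, 1, 0), VC(D)=(0, 0, 2), own-thread bump on thr1 → (1, 2, 2)
merge at G (invoked 12): VC(F)=(1, 2, 2), own-thread bump on thr1 → (1, 3, 2)
merge at H (invoked 14): VC(G)=(1, 3, 2), own-thread bump on thr1 → (1, 4, 2)
target: VC(G) = (1, 3, 2)

(1, 3, 2)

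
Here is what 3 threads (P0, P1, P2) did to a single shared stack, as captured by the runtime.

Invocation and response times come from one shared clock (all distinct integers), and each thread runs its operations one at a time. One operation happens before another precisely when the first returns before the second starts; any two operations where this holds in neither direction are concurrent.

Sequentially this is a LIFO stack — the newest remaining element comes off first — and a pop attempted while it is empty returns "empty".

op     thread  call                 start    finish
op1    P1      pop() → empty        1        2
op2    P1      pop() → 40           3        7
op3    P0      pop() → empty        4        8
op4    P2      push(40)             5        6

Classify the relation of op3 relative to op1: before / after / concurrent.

op3 spans [4,8], op1 spans [1,2]
resp(op1)=2 < inv(op3)=4

after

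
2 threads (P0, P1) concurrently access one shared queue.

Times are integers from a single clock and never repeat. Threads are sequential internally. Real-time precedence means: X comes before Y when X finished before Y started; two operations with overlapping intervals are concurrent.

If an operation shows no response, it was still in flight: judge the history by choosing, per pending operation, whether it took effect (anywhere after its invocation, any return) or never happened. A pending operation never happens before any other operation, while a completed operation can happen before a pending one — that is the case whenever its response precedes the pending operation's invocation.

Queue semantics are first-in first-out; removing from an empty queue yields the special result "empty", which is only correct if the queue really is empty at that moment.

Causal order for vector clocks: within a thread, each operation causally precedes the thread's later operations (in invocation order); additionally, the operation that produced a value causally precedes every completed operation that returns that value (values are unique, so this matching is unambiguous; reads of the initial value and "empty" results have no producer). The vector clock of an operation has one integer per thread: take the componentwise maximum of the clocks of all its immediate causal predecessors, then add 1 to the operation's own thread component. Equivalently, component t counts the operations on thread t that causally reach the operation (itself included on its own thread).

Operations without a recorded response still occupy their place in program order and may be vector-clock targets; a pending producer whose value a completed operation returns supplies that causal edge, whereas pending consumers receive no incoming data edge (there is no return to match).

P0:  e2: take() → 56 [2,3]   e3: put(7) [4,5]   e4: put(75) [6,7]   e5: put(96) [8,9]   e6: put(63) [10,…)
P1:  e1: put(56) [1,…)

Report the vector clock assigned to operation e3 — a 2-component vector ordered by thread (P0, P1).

invoked at 1, e1 has no predecessors; its own P1 bump gives (0, 1)
merge at e2 (invoked 2): VC(e1)=(0, 1), own-thread bump on P0 → (1, 1)
merge at e3 (invoked 4): VC(e2)=(1, 1), own-thread bump on P0 → (2, 1)
merge at e4 (invoked 6): VC(e3)=(2, 1), own-thread bump on P0 → (3, 1)
merge at e5 (invoked 8): VC(e4)=(3, 1), own-thread bump on P0 → (4, 1)
merge at e6 (invoked 10): VC(e5)=(4, 1), own-thread bump on P0 → (5, 1)
target: VC(e3) = (2, 1)

(2, 1)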